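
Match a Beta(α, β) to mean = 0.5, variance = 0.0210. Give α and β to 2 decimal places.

Write ν = α+β; then α = μν and Var = μ(1−μ)/(ν+1).
ν = μ(1−μ)/Var − 1 = 0.25/0.0210 − 1 = 10.9048.
α = 0.5·10.9048 = 5.45, β = 0.5·10.9048 = 5.45.

α = 5.45, β = 5.45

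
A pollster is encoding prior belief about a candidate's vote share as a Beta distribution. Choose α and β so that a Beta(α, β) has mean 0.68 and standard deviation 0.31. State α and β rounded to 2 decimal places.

α = 0.86, β = 0.40

Variance = 0.31² = 0.0961. The moment-matching identity α+β = μ(1−μ)/Var − 1 gives
α+β = 0.2176/0.0961 − 1 = 1.2643, so α = μ·1.2643 = 0.86 and β = (1−μ)·1.2643 = 0.40.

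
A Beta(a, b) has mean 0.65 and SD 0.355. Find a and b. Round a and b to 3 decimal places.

Variance = 0.355² = 0.126025. The moment-matching identity a+b = μ(1−μ)/Var − 1 gives
a+b = 0.2275/0.126025 − 1 = 0.8052, so a = μ·0.8052 = 0.523 and b = (1−μ)·0.8052 = 0.282.

a = 0.523, b = 0.282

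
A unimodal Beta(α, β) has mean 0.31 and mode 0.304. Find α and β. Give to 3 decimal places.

α = 20.253, β = 45.080

Let s = α+β. Mean gives α = μs = 0.31s; mode gives (α−1)/(s−2) = 0.304.
Substituting: 0.31s − 1 = 0.304(s−2) = 0.304s − 0.608, so 0.006s = 0.392 and s = 65.3333.
Then α = 0.31×65.3333 = 20.253 and β = s−α = 45.080.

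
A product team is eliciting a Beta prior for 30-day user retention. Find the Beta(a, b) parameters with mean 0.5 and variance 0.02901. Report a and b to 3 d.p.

Write ν = a+b; then a = μν and Var = μ(1−μ)/(ν+1).
ν = μ(1−μ)/Var − 1 = 0.25/0.02901 − 1 = 7.6177.
a = 0.5·7.6177 = 3.809, b = 0.5·7.6177 = 3.809.

a = 3.809, b = 3.809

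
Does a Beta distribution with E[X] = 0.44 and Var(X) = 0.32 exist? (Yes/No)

No

A Beta with mean μ has variance μ(1−μ)/(α+β+1) < μ(1−μ).
Here μ(1−μ) = 0.44×0.56 = 0.2464, and 0.32 ≥ 0.2464.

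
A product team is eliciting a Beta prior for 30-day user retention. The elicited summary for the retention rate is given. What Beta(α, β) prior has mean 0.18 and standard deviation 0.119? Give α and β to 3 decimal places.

First σ² = 0.014161. Setting α = μn, β = (1−μ)n with n = α+β,
μ(1−μ)/(n+1) = 0.014161 ⇒ n+1 = 0.1476/0.014161 = 10.4230 ⇒ n = 9.4230.
Hence α = 0.18×9.4230 = 1.696, β = 0.82×9.4230 = 7.727.

α = 1.696, β = 7.727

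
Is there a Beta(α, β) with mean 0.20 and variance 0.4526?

The Beta variance bound is σ² < μ(1−μ).
Here μ(1−μ) = 0.20×0.80 = 0.1600, and 0.4526 ≥ 0.1600.

No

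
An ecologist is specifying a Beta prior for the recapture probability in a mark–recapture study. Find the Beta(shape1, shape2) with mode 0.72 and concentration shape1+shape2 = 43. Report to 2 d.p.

For shape1,shape2>1 the mode is (shape1−1)/(shape1+shape2−2), so shape1 = mode·(κ−2)+1 = 0.72×41+1 = 30.52.
And shape2 = (1−mode)·(κ−2)+1 = 0.28×41+1 = 12.48.

shape1 = 30.52, shape2 = 12.48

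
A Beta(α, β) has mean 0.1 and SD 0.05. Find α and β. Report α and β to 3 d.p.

α = 3.500, β = 31.500

Variance = 0.05² = 0.0025. The moment-matching identity α+β = μ(1−μ)/Var − 1 gives
α+β = 0.09/0.0025 − 1 = 35.0000, so α = μ·35.0000 = 3.500 and β = (1−μ)·35.0000 = 31.500.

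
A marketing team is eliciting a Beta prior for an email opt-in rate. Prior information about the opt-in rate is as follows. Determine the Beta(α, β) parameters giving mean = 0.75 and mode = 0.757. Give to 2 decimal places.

α = 55.07, β = 18.36

With s = α+β: μ = α/s and mode = (α−1)/(s−2). Eliminating α = μs,
μs − 1 = m(s−2) ⇒ s(μ−m) = 1−2m ⇒ s = -0.514/-0.007 = 73.4286.
So α = μs = 55.07, β = (1−μ)s = 18.36.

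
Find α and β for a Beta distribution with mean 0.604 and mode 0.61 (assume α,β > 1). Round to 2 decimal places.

α = 22.15, β = 14.52

Let s = α+β. Mean gives α = μs = 0.604s; mode gives (α−1)/(s−2) = 0.61.
Substituting: 0.604s − 1 = 0.61(s−2) = 0.61s − 1.22, so -0.006s = -0.22 and s = 36.6667.
Then α = 0.604×36.6667 = 22.15 and β = s−α = 14.52.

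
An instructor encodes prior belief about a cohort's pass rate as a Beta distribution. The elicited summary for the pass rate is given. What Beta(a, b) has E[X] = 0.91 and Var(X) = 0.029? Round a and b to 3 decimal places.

a = 1.660, b = 0.164

By moment matching, a+b = μ(1−μ)/σ² − 1 = (0.91·0.09)/0.029 − 1 = 2.8241 − 1 = 1.8241.
Since a/(a+b) = μ, a = 0.91·1.8241 = 1.660 and b = 0.09·1.8241 = 0.164.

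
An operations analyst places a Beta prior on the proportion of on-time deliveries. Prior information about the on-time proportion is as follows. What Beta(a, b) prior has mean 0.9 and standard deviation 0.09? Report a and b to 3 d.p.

σ² = 0.09² = 0.0081.
With s = a+b, Var = μ(1−μ)/(s+1), so s+1 = (0.9×0.1)/0.0081 = 11.1111 and s = 10.1111.
a = μs = 9.100, b = (1−μ)s = 1.011.

a = 9.100, b = 1.011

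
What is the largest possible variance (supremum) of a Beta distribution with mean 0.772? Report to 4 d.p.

0.1760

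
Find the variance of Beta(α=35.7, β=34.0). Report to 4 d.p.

μ = 35.7/69.7 = 0.512195; Var = μ(1−μ)/(α+β+1) = 0.2498513/70.7 = 0.0035.

0.0035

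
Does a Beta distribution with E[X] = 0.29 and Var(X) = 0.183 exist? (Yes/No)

Yes

For any Beta, Var(X) < E[X]·(1−E[X]).
Here μ(1−μ) = 0.29×0.71 = 0.2059, and 0.183 < 0.2059.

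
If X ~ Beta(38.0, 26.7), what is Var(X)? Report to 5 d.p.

0.00369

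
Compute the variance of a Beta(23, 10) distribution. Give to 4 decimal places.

0.0062

Var = αβ/[(α+β)²(α+β+1)] = (23×10)/(33²×34) = 230/37026 = 0.0062.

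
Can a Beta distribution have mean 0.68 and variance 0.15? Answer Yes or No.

Yes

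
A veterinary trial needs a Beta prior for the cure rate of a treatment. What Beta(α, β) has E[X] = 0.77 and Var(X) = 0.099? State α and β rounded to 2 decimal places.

α = 0.61, β = 0.18

By moment matching, α+β = μ(1−μ)/σ² − 1 = (0.77·0.23)/0.099 − 1 = 1.7889 − 1 = 0.7889.
Since α/(α+β) = μ, α = 0.77·0.7889 = 0.61 and β = 0.23·0.7889 = 0.18.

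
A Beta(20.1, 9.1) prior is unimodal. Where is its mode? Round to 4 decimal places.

0.7022

With α,β > 1, mode = (α−1)/(α+β−2) = 19.1/27.2 = 0.7022.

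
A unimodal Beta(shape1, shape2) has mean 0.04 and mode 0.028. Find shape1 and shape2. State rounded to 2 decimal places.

shape1 = 3.15, shape2 = 75.52

Let s = shape1+shape2. Mean gives shape1 = μs = 0.04s; mode gives (shape1−1)/(s−2) = 0.028.
Substituting: 0.04s − 1 = 0.028(s−2) = 0.028s − 0.056, so 0.012s = 0.944 and s = 78.6667.
Then shape1 = 0.04×78.6667 = 3.15 and shape2 = s−shape1 = 75.52.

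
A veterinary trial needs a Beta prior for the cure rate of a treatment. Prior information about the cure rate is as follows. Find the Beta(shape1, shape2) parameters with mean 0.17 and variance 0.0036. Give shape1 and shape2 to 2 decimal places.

Let s = shape1+shape2. The Beta variance is μ(1−μ)/(s+1).
So s+1 = μ(1−μ)/σ² = (0.17×0.83)/0.0036 = 0.1411/0.0036 = 39.1944, giving s = 38.1944.
Then shape1 = μs = 0.17×38.1944 = 6.49 and shape2 = (1−μ)s = 0.83×38.1944 = 31.70.

shape1 = 6.49, shape2 = 31.70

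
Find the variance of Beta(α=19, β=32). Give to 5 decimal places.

Var = αβ/[(α+β)²(α+β+1)] = (19×32)/(51²×52) = 608/135252 = 0.00450.

0.00450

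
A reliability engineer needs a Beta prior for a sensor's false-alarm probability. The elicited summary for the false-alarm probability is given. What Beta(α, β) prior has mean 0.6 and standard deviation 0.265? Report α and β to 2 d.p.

Variance = 0.265² = 0.070225. The moment-matching identity α+β = μ(1−μ)/Var − 1 gives
α+β = 0.24/0.070225 − 1 = 2.4176, so α = μ·2.4176 = 1.45 and β = (1−μ)·2.4176 = 0.97.

α = 1.45, β = 0.97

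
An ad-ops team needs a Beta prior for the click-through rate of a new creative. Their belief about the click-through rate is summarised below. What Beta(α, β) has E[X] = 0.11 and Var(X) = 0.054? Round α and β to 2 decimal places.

α = 0.09, β = 0.72

Let s = α+β. The Beta variance is μ(1−μ)/(s+1).
So s+1 = μ(1−μ)/σ² = (0.11×0.89)/0.054 = 0.0979/0.054 = 1.8130, giving s = 0.8130.
Then α = μs = 0.11×0.8130 = 0.09 and β = (1−μ)s = 0.89×0.8130 = 0.72.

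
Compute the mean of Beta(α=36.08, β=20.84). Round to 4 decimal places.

0.6339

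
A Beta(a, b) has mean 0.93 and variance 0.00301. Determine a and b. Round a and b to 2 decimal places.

a = 19.18, b = 1.44

By moment matching, a+b = μ(1−μ)/σ² − 1 = (0.93·0.07)/0.00301 − 1 = 21.6279 − 1 = 20.6279.
Since a/(a+b) = μ, a = 0.93·20.6279 = 19.18 and b = 0.07·20.6279 = 1.44.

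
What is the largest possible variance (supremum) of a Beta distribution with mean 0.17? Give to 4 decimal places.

0.1411

Var = μ(1−μ)/(α+β+1), which approaches μ(1−μ) as α+β → 0.
So the supremum is μ(1−μ) = 0.17×0.83 = 0.1411.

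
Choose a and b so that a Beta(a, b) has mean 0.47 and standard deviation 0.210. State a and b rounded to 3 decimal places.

σ² = 0.210² = 0.044100.
With s = a+b, Var = μ(1−μ)/(s+1), so s+1 = (0.47×0.53)/0.044100 = 5.6485 and s = 4.6485.
a = μs = 2.185, b = (1−μ)s = 2.464.

a = 2.185, b = 2.464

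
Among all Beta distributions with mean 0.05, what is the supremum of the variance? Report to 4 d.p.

For fixed mean μ the Beta variance is μ(1−μ)/(α+β+1), increasing as α+β decreases.
Its least upper bound (not attained) is μ(1−μ) = 0.05·0.95 = 0.0475.

0.0475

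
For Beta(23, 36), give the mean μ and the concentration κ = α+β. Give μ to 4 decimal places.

μ = 0.3898, κ = 59

κ = α+β = 23+36 = 59; μ = α/κ = 23/59 = 0.3898.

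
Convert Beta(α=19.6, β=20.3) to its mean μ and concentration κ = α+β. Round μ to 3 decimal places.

κ = α+β = 19.6+20.3 = 39.9; μ = α/κ = 19.6/39.9 = 0.491.

μ = 0.491, κ = 39.9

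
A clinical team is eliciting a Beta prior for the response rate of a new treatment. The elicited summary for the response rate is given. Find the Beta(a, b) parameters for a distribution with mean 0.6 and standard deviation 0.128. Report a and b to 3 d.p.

a = 8.189, b = 5.459

σ² = 0.128² = 0.016384.
With s = a+b, Var = μ(1−μ)/(s+1), so s+1 = (0.6×0.4)/0.016384 = 14.6484 and s = 13.6484.
a = μs = 8.189, b = (1−μ)s = 5.459.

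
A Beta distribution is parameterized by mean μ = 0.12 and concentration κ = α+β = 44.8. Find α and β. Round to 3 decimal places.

α = 5.376, β = 39.424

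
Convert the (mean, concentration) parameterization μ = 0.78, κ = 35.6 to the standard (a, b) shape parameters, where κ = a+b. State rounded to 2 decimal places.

a = 27.77, b = 7.83

a = μκ = 0.78×35.6 = 27.77 and b = (1−μ)κ = 0.22×35.6 = 7.83.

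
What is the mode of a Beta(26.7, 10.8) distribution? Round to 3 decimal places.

0.724

The density x^(α−1)(1−x)^(β−1) is maximised at (α−1)/(α+β−2) = 25.7/35.5 = 0.724.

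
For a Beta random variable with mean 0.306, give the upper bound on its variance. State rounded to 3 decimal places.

0.212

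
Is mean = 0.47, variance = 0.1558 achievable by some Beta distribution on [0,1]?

Yes

The Beta variance bound is σ² < μ(1−μ).
Here μ(1−μ) = 0.47×0.53 = 0.2491, and 0.1558 < 0.2491.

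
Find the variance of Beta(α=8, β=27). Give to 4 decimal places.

Var = αβ/[(α+β)²(α+β+1)] = (8×27)/(35²×36) = 216/44100 = 0.0049.

0.0049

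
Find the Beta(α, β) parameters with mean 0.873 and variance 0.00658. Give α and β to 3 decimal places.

Write ν = α+β; then α = μν and Var = μ(1−μ)/(ν+1).
ν = μ(1−μ)/Var − 1 = 0.110871/0.00658 − 1 = 15.8497.
α = 0.873·15.8497 = 13.837, β = 0.127·15.8497 = 2.013.

α = 13.837, β = 2.013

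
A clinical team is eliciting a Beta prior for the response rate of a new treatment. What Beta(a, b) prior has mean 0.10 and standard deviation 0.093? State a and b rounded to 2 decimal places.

a = 0.94, b = 8.47

First σ² = 0.008649. Setting a = μn, b = (1−μ)n with n = a+b,
μ(1−μ)/(n+1) = 0.008649 ⇒ n+1 = 0.0900/0.008649 = 10.4058 ⇒ n = 9.4058.
Hence a = 0.10×9.4058 = 0.94, b = 0.90×9.4058 = 8.47.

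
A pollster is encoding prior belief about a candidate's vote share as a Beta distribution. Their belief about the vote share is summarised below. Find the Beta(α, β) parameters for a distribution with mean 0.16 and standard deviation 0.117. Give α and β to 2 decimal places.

σ² = 0.117² = 0.013689.
With s = α+β, Var = μ(1−μ)/(s+1), so s+1 = (0.16×0.84)/0.013689 = 9.8181 and s = 8.8181.
α = μs = 1.41, β = (1−μ)s = 7.41.

α = 1.41, β = 7.41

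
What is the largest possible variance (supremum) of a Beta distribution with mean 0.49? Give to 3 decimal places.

0.250

Var = μ(1−μ)/(α+β+1), which approaches μ(1−μ) as α+β → 0.
So the supremum is μ(1−μ) = 0.49×0.51 = 0.250.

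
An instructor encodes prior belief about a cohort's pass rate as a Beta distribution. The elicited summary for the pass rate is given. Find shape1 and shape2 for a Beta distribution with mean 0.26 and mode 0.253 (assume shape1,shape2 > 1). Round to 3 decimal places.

shape1 = 18.349, shape2 = 52.223

Let s = shape1+shape2. Mean gives shape1 = μs = 0.26s; mode gives (shape1−1)/(s−2) = 0.253.
Substituting: 0.26s − 1 = 0.253(s−2) = 0.253s − 0.506, so 0.007s = 0.494 and s = 70.5714.
Then shape1 = 0.26×70.5714 = 18.349 and shape2 = s−shape1 = 52.223.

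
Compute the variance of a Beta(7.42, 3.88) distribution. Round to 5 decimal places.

0.01833

Var = αβ/[(α+β)²(α+β+1)] = (7.42×3.88)/(11.30²×12.30) = 28.7896/1570.587000 = 0.01833.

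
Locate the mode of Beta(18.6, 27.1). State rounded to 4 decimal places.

The density x^(α−1)(1−x)^(β−1) is maximised at (α−1)/(α+β−2) = 17.6/43.7 = 0.4027.

0.4027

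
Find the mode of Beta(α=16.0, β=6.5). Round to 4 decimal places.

0.7317

The density x^(α−1)(1−x)^(β−1) is maximised at (α−1)/(α+β−2) = 15.0/20.5 = 0.7317.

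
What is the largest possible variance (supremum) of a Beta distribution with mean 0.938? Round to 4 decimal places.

0.0582

Var = μ(1−μ)/(α+β+1), which approaches μ(1−μ) as α+β → 0.
So the supremum is μ(1−μ) = 0.938×0.062 = 0.0582.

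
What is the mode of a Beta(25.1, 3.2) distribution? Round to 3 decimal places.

With α,β > 1, mode = (α−1)/(α+β−2) = 24.1/26.3 = 0.916.

0.916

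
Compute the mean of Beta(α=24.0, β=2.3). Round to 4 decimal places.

E[X] = α/(α+β) = 24.0/26.3 = 0.9125.

0.9125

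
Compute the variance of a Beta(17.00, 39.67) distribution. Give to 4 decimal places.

α+β = 56.67 and αβ = 674.3900, so Var = αβ/[(α+β)²(α+β+1)] = 674.3900/185206.564863 = 0.0036.

0.0036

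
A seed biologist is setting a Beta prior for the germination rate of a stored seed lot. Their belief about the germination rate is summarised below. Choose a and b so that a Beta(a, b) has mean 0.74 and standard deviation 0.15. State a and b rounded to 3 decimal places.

First σ² = 0.0225. Setting a = μn, b = (1−μ)n with n = a+b,
μ(1−μ)/(n+1) = 0.0225 ⇒ n+1 = 0.1924/0.0225 = 8.5511 ⇒ n = 7.5511.
Hence a = 0.74×7.5511 = 5.588, b = 0.26×7.5511 = 1.963.

a = 5.588, b = 1.963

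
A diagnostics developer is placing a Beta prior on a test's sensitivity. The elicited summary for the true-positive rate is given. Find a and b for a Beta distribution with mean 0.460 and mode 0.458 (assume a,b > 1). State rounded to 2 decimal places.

a = 19.32, b = 22.68

Let s = a+b. Mean gives a = μs = 0.460s; mode gives (a−1)/(s−2) = 0.458.
Substituting: 0.460s − 1 = 0.458(s−2) = 0.458s − 0.916, so 0.002s = 0.084 and s = 42.0000.
Then a = 0.460×42.0000 = 19.32 and b = s−a = 22.68.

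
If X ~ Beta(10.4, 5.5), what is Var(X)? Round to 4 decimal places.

0.0134

α+β = 15.9 and αβ = 57.20, so Var = αβ/[(α+β)²(α+β+1)] = 57.20/4272.489 = 0.0134.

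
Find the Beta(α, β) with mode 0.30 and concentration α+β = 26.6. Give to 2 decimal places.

α = 8.38, β = 18.22

Since the density peak of Beta(α,β) is at (α−1)/(α+β−2),
α = 1 + 0.30(26.6−2) = 8.38 and β = 26.6 − 8.38 = 18.22.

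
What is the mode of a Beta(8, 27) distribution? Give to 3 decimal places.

0.212

With α,β > 1, mode = (α−1)/(α+β−2) = 7/33 = 0.212.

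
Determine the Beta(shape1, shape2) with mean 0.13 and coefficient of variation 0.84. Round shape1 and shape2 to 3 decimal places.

shape1 = 1.103, shape2 = 7.382

Var = (CV·μ)² = (0.84×0.13)² = 0.011925.
shape1+shape2 = μ(1−μ)/Var − 1 = 0.1131/0.011925 − 1 = 8.4846.
Thus shape1 = 0.13·8.4846 = 1.103 and shape2 = 0.87·8.4846 = 7.382.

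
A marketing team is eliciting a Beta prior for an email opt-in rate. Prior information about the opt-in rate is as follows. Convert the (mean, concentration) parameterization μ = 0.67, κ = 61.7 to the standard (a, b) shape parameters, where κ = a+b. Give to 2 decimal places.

a = 41.34, b = 20.36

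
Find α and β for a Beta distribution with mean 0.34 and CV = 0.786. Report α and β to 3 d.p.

α = 0.728, β = 1.414

Var = (CV·μ)² = (0.786×0.34)² = 0.071417.
α+β = μ(1−μ)/Var − 1 = 0.2244/0.071417 − 1 = 2.1421.
Thus α = 0.34·2.1421 = 0.728 and β = 0.66·2.1421 = 1.414.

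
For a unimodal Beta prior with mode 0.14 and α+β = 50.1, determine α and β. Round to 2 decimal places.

α = 7.73, β = 42.37

Mode = (α−1)/(κ−2) with κ = α+β, so α−1 = 0.14·48.1 = 6.73.
α = 7.73; β = κ − α = 42.37.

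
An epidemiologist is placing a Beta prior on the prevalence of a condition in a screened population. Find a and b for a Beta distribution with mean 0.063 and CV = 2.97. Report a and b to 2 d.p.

Var = (CV·μ)² = (2.97×0.063)² = 0.035010.
a+b = μ(1−μ)/Var − 1 = 0.059031/0.035010 − 1 = 0.6861.
Thus a = 0.063·0.6861 = 0.04 and b = 0.937·0.6861 = 0.64.

a = 0.04, b = 0.64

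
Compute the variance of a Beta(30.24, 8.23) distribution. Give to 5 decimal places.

0.00426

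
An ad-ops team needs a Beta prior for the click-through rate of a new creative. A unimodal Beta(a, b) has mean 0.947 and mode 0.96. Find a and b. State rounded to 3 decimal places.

a = 67.018, b = 3.751

With s = a+b: μ = a/s and mode = (a−1)/(s−2). Eliminating a = μs,
μs − 1 = m(s−2) ⇒ s(μ−m) = 1−2m ⇒ s = -0.92/-0.013 = 70.7692.
So a = μs = 67.018, b = (1−μ)s = 3.751.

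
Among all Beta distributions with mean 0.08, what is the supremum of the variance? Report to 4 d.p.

For fixed mean μ the Beta variance is μ(1−μ)/(α+β+1), increasing as α+β decreases.
Its least upper bound (not attained) is μ(1−μ) = 0.08·0.92 = 0.0736.

0.0736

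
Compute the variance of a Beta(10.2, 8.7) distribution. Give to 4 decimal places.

μ = 10.2/18.9 = 0.539683; Var = μ(1−μ)/(α+β+1) = 0.2484253/19.9 = 0.0125.

0.0125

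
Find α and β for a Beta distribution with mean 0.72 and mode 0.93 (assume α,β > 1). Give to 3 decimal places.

Let s = α+β. Mean gives α = μs = 0.72s; mode gives (α−1)/(s−2) = 0.93.
Substituting: 0.72s − 1 = 0.93(s−2) = 0.93s − 1.86, so -0.21s = -0.86 and s = 4.0952.
Then α = 0.72×4.0952 = 2.949 and β = s−α = 1.147.

α = 2.949, β = 1.147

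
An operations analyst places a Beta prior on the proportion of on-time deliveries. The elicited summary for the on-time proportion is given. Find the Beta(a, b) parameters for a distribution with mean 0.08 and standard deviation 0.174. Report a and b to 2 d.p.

a = 0.11, b = 1.32

First σ² = 0.030276. Setting a = μn, b = (1−μ)n with n = a+b,
μ(1−μ)/(n+1) = 0.030276 ⇒ n+1 = 0.0736/0.030276 = 2.4310 ⇒ n = 1.4310.
Hence a = 0.08×1.4310 = 0.11, b = 0.92×1.4310 = 1.32.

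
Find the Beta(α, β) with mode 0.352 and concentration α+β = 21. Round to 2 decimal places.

α = 7.69, β = 13.31

Since the density peak of Beta(α,β) is at (α−1)/(α+β−2),
α = 1 + 0.352(21−2) = 7.69 and β = 21 − 7.69 = 13.31.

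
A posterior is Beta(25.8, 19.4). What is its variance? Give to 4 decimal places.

0.0053

μ = 25.8/45.2 = 0.570796; Var = μ(1−μ)/(α+β+1) = 0.2449879/46.2 = 0.0053.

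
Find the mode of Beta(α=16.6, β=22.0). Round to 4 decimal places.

0.4262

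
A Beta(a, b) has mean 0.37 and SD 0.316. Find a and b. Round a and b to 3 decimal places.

Variance = 0.316² = 0.099856. The moment-matching identity a+b = μ(1−μ)/Var − 1 gives
a+b = 0.2331/0.099856 − 1 = 1.3344, so a = μ·1.3344 = 0.494 and b = (1−μ)·1.3344 = 0.841.

a = 0.494, b = 0.841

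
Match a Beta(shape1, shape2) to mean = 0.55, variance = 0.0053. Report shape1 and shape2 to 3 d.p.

Write ν = shape1+shape2; then shape1 = μν and Var = μ(1−μ)/(ν+1).
ν = μ(1−μ)/Var − 1 = 0.2475/0.0053 − 1 = 45.6981.
shape1 = 0.55·45.6981 = 25.134, shape2 = 0.45·45.6981 = 20.564.

shape1 = 25.134, shape2 = 20.564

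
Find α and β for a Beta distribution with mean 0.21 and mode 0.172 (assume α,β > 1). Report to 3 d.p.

α = 3.625, β = 13.638

Let s = α+β. Mean gives α = μs = 0.21s; mode gives (α−1)/(s−2) = 0.172.
Substituting: 0.21s − 1 = 0.172(s−2) = 0.172s − 0.344, so 0.038s = 0.656 and s = 17.2632.
Then α = 0.21×17.2632 = 3.625 and β = s−α = 13.638.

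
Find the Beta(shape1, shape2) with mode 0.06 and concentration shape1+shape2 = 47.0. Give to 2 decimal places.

shape1 = 3.70, shape2 = 43.30

Since the density peak of Beta(shape1,shape2) is at (shape1−1)/(shape1+shape2−2),
shape1 = 1 + 0.06(47.0−2) = 3.70 and shape2 = 47.0 − 3.70 = 43.30.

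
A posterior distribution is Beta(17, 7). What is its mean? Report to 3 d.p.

0.708

The Beta mean is α/(α+β) = 17/(17+7) = 0.708.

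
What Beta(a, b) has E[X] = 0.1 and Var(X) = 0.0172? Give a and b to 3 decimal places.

a = 0.423, b = 3.809

By moment matching, a+b = μ(1−μ)/σ² − 1 = (0.1·0.9)/0.0172 − 1 = 5.2326 − 1 = 4.2326.
Since a/(a+b) = μ, a = 0.1·4.2326 = 0.423 and b = 0.9·4.2326 = 3.809.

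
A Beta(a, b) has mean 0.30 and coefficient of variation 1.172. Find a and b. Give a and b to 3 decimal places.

a = 0.210, b = 0.489

Var = (CV·μ)² = (1.172×0.30)² = 0.123623.
a+b = μ(1−μ)/Var − 1 = 0.2100/0.123623 − 1 = 0.6987.
Thus a = 0.30·0.6987 = 0.210 and b = 0.70·0.6987 = 0.489.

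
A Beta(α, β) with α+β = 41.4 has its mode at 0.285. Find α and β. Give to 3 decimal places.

α = 12.229, β = 29.171

Since the density peak of Beta(α,β) is at (α−1)/(α+β−2),
α = 1 + 0.285(41.4−2) = 12.229 and β = 41.4 − 12.229 = 29.171.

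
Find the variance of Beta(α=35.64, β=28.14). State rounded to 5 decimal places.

0.00381

μ = 35.64/63.78 = 0.558796; Var = μ(1−μ)/(α+β+1) = 0.2465430/64.78 = 0.00381.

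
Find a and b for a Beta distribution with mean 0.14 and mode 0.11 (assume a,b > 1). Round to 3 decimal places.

a = 3.640, b = 22.360

With s = a+b: μ = a/s and mode = (a−1)/(s−2). Eliminating a = μs,
μs − 1 = m(s−2) ⇒ s(μ−m) = 1−2m ⇒ s = 0.78/0.03 = 26.0000.
So a = μs = 3.640, b = (1−μ)s = 22.360.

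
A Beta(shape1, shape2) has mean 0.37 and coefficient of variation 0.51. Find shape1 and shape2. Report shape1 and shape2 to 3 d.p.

Var = (CV·μ)² = (0.51×0.37)² = 0.035608.
shape1+shape2 = μ(1−μ)/Var − 1 = 0.2331/0.035608 − 1 = 5.5463.
Thus shape1 = 0.37·5.5463 = 2.052 and shape2 = 0.63·5.5463 = 3.494.

shape1 = 2.052, shape2 = 3.494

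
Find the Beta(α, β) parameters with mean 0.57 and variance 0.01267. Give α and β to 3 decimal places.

α = 10.457, β = 7.888

Let s = α+β. The Beta variance is μ(1−μ)/(s+1).
So s+1 = μ(1−μ)/σ² = (0.57×0.43)/0.01267 = 0.2451/0.01267 = 19.3449, giving s = 18.3449.
Then α = μs = 0.57×18.3449 = 10.457 and β = (1−μ)s = 0.43×18.3449 = 7.888.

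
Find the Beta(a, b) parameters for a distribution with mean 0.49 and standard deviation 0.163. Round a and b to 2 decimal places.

a = 4.12, b = 4.29

Variance = 0.163² = 0.026569. The moment-matching identity a+b = μ(1−μ)/Var − 1 gives
a+b = 0.2499/0.026569 − 1 = 8.4057, so a = μ·8.4057 = 4.12 and b = (1−μ)·8.4057 = 4.29.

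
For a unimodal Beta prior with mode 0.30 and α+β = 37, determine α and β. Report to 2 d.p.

α = 11.50, β = 25.50

Since the density peak of Beta(α,β) is at (α−1)/(α+β−2),
α = 1 + 0.30(37−2) = 11.50 and β = 37 − 11.50 = 25.50.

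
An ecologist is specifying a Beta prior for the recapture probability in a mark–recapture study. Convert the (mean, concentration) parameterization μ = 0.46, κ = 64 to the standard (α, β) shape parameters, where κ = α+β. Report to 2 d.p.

α = 29.44, β = 34.56

α = μκ = 0.46×64 = 29.44 and β = (1−μ)κ = 0.54×64 = 34.56.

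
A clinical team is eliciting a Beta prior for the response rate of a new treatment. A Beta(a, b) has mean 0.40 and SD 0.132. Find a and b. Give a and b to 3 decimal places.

a = 5.110, b = 7.664

Variance = 0.132² = 0.017424. The moment-matching identity a+b = μ(1−μ)/Var − 1 gives
a+b = 0.2400/0.017424 − 1 = 12.7741, so a = μ·12.7741 = 5.110 and b = (1−μ)·12.7741 = 7.664.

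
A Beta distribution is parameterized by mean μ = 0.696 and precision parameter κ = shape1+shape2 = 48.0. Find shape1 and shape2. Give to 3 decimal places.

Split κ in proportion μ : (1−μ): shape1 = 0.696·48.0 = 33.408, shape2 = 48.0 − 33.408 = 14.592.

shape1 = 33.408, shape2 = 14.592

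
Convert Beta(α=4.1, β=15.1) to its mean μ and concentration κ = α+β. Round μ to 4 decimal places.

κ = α+β = 4.1+15.1 = 19.2; μ = α/κ = 4.1/19.2 = 0.2135.

μ = 0.2135, κ = 19.2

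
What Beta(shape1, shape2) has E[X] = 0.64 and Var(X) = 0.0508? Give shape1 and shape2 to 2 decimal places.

Let s = shape1+shape2. The Beta variance is μ(1−μ)/(s+1).
So s+1 = μ(1−μ)/σ² = (0.64×0.36)/0.0508 = 0.2304/0.0508 = 4.5354, giving s = 3.5354.
Then shape1 = μs = 0.64×3.5354 = 2.26 and shape2 = (1−μ)s = 0.36×3.5354 = 1.27.

shape1 = 2.26, shape2 = 1.27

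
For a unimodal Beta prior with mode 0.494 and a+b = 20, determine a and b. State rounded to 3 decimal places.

Mode = (a−1)/(κ−2) with κ = a+b, so a−1 = 0.494·18 = 8.892.
a = 9.892; b = κ − a = 10.108.

a = 9.892, b = 10.108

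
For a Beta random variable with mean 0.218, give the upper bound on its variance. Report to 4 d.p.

For fixed mean μ the Beta variance is μ(1−μ)/(α+β+1), increasing as α+β decreases.
Its least upper bound (not attained) is μ(1−μ) = 0.218·0.782 = 0.1705.

0.1705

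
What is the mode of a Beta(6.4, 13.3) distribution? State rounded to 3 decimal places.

With α,β > 1, mode = (α−1)/(α+β−2) = 5.4/17.7 = 0.305.

0.305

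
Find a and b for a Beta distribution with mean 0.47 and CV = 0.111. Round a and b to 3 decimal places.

a = 42.546, b = 47.977

σ = CV·μ = 0.111×0.47 = 0.05217, so σ² = 0.002722.
s+1 = μ(1−μ)/σ² = 0.2491/0.002722 = 91.5234, so s = a+b = 90.5234.
a = μs = 42.546, b = (1−μ)s = 47.977.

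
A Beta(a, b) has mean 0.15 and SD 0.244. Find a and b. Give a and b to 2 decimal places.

σ² = 0.244² = 0.059536.
With s = a+b, Var = μ(1−μ)/(s+1), so s+1 = (0.15×0.85)/0.059536 = 2.1416 and s = 1.1416.
a = μs = 0.17, b = (1−μ)s = 0.97.

a = 0.17, b = 0.97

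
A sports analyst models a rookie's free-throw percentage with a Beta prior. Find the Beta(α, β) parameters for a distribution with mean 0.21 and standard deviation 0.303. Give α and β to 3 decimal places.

α = 0.169, β = 0.638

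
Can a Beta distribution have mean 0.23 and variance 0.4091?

No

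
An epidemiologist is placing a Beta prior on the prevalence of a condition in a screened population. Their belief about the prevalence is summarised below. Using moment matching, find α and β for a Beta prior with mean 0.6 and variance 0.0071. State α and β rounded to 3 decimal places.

α = 19.682, β = 13.121

Let s = α+β. The Beta variance is μ(1−μ)/(s+1).
So s+1 = μ(1−μ)/σ² = (0.6×0.4)/0.0071 = 0.24/0.0071 = 33.8028, giving s = 32.8028.
Then α = μs = 0.6×32.8028 = 19.682 and β = (1−μ)s = 0.4×32.8028 = 13.121.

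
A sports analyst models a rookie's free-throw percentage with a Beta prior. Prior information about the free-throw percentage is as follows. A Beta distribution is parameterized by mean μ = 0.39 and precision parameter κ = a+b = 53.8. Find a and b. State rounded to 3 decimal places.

a = 20.982, b = 32.818

Split κ in proportion μ : (1−μ): a = 0.39·53.8 = 20.982, b = 53.8 − 20.982 = 32.818.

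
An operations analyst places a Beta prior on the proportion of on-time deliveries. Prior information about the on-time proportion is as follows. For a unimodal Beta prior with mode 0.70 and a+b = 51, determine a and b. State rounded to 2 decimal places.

a = 35.30, b = 15.70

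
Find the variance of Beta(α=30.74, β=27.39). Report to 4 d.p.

Var = αβ/[(α+β)²(α+β+1)] = (30.74×27.39)/(58.13²×59.13) = 841.9686/199805.999697 = 0.0042.

0.0042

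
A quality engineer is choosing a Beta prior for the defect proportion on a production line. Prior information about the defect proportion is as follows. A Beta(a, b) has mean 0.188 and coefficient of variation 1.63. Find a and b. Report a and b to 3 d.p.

a = 0.118, b = 0.508

σ = CV·μ = 1.63×0.188 = 0.30644, so σ² = 0.093905.
s+1 = μ(1−μ)/σ² = 0.152656/0.093905 = 1.6256, so s = a+b = 0.6256.
a = μs = 0.118, b = (1−μ)s = 0.508.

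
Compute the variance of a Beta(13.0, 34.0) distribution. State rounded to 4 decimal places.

α+β = 47.0 and αβ = 442.00, so Var = αβ/[(α+β)²(α+β+1)] = 442.00/106032.000 = 0.0042.

0.0042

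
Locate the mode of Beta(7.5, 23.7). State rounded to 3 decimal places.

0.223

With α,β > 1, mode = (α−1)/(α+β−2) = 6.5/29.2 = 0.223.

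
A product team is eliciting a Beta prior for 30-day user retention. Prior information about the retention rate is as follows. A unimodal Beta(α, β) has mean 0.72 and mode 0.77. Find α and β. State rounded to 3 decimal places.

α = 7.776, β = 3.024

Let s = α+β. Mean gives α = μs = 0.72s; mode gives (α−1)/(s−2) = 0.77.
Substituting: 0.72s − 1 = 0.77(s−2) = 0.77s − 1.54, so -0.05s = -0.54 and s = 10.8000.
Then α = 0.72×10.8000 = 7.776 and β = s−α = 3.024.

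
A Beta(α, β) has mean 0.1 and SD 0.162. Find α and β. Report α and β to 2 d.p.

First σ² = 0.026244. Setting α = μn, β = (1−μ)n with n = α+β,
μ(1−μ)/(n+1) = 0.026244 ⇒ n+1 = 0.09/0.026244 = 3.4294 ⇒ n = 2.4294.
Hence α = 0.1×2.4294 = 0.24, β = 0.9×2.4294 = 2.19.

α = 0.24, β = 2.19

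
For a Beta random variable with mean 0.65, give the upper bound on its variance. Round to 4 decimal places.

0.2275

For fixed mean μ the Beta variance is μ(1−μ)/(α+β+1), increasing as α+β decreases.
Its least upper bound (not attained) is μ(1−μ) = 0.65·0.35 = 0.2275.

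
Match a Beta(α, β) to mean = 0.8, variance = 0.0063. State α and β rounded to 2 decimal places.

Let s = α+β. The Beta variance is μ(1−μ)/(s+1).
So s+1 = μ(1−μ)/σ² = (0.8×0.2)/0.0063 = 0.16/0.0063 = 25.3968, giving s = 24.3968.
Then α = μs = 0.8×24.3968 = 19.52 and β = (1−μ)s = 0.2×24.3968 = 4.88.

α = 19.52, β = 4.88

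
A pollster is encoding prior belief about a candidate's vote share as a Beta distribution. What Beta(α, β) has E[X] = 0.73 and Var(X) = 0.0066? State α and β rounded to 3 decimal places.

α = 21.070, β = 7.793

By moment matching, α+β = μ(1−μ)/σ² − 1 = (0.73·0.27)/0.0066 − 1 = 29.8636 − 1 = 28.8636.
Since α/(α+β) = μ, α = 0.73·28.8636 = 21.070 and β = 0.27·28.8636 = 7.793.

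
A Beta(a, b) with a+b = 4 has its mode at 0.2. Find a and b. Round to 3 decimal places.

Since the density peak of Beta(a,b) is at (a−1)/(a+b−2),
a = 1 + 0.2(4−2) = 1.400 and b = 4 − 1.400 = 2.600.

a = 1.400, b = 2.600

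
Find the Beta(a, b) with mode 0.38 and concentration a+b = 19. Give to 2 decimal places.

a = 7.46, b = 11.54

For a,b>1 the mode is (a−1)/(a+b−2), so a = mode·(κ−2)+1 = 0.38×17+1 = 7.46.
And b = (1−mode)·(κ−2)+1 = 0.62×17+1 = 11.54.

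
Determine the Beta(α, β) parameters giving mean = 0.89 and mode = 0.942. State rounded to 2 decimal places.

α = 15.13, β = 1.87

With s = α+β: μ = α/s and mode = (α−1)/(s−2). Eliminating α = μs,
μs − 1 = m(s−2) ⇒ s(μ−m) = 1−2m ⇒ s = -0.884/-0.052 = 17.0000.
So α = μs = 15.13, β = (1−μ)s = 1.87.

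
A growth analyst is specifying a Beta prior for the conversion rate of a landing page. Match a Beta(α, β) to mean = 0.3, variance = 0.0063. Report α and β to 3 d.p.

By moment matching, α+β = μ(1−μ)/σ² − 1 = (0.3·0.7)/0.0063 − 1 = 33.3333 − 1 = 32.3333.
Since α/(α+β) = μ, α = 0.3·32.3333 = 9.700 and β = 0.7·32.3333 = 22.633.

α = 9.700, β = 22.633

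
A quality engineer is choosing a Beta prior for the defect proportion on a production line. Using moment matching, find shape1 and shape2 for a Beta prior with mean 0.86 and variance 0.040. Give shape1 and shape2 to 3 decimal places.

shape1 = 1.729, shape2 = 0.281

By moment matching, shape1+shape2 = μ(1−μ)/σ² − 1 = (0.86·0.14)/0.040 − 1 = 3.0100 − 1 = 2.0100.
Since shape1/(shape1+shape2) = μ, shape1 = 0.86·2.0100 = 1.729 and shape2 = 0.14·2.0100 = 0.281.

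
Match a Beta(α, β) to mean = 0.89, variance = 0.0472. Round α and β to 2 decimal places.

α = 0.96, β = 0.12

Let s = α+β. The Beta variance is μ(1−μ)/(s+1).
So s+1 = μ(1−μ)/σ² = (0.89×0.11)/0.0472 = 0.0979/0.0472 = 2.0742, giving s = 1.0742.
Then α = μs = 0.89×1.0742 = 0.96 and β = (1−μ)s = 0.11×1.0742 = 0.12.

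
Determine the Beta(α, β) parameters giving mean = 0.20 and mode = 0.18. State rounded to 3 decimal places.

α = 6.400, β = 25.600

Let s = α+β. Mean gives α = μs = 0.20s; mode gives (α−1)/(s−2) = 0.18.
Substituting: 0.20s − 1 = 0.18(s−2) = 0.18s − 0.36, so 0.02s = 0.64 and s = 32.0000.
Then α = 0.20×32.0000 = 6.400 and β = s−α = 25.600.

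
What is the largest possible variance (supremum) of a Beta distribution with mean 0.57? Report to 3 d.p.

0.245

For fixed mean μ the Beta variance is μ(1−μ)/(α+β+1), increasing as α+β decreases.
Its least upper bound (not attained) is μ(1−μ) = 0.57·0.43 = 0.245.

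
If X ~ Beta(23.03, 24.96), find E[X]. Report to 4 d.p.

The Beta mean is α/(α+β) = 23.03/(23.03+24.96) = 0.4799.

0.4799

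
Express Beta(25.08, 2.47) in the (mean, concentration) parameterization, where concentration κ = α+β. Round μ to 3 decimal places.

μ = 0.910, κ = 27.55

κ = α+β = 25.08+2.47 = 27.55; μ = α/κ = 25.08/27.55 = 0.910.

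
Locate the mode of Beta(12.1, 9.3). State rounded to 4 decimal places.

0.5722

With α,β > 1, mode = (α−1)/(α+β−2) = 11.1/19.4 = 0.5722.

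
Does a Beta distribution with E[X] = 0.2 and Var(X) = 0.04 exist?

The Beta variance bound is σ² < μ(1−μ).
Here μ(1−μ) = 0.2×0.8 = 0.16, and 0.04 < 0.16.

Yes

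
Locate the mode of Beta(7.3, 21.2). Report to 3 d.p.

With α,β > 1, mode = (α−1)/(α+β−2) = 6.3/26.5 = 0.238.

0.238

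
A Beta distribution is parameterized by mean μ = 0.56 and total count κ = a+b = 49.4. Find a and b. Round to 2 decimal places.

a = 27.66, b = 21.74

a = μκ = 0.56×49.4 = 27.66 and b = (1−μ)κ = 0.44×49.4 = 21.74.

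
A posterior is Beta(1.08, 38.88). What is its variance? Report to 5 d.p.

Var = αβ/[(α+β)²(α+β+1)] = (1.08×38.88)/(39.96²×40.96) = 41.9904/65404.993536 = 0.00064.

0.00064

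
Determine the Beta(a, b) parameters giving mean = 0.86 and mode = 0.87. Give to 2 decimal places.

a = 63.64, b = 10.36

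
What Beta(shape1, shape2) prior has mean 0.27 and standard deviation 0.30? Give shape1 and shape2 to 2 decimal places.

σ² = 0.30² = 0.0900.
With s = shape1+shape2, Var = μ(1−μ)/(s+1), so s+1 = (0.27×0.73)/0.0900 = 2.1900 and s = 1.1900.
shape1 = μs = 0.32, shape2 = (1−μ)s = 0.87.

shape1 = 0.32, shape2 = 0.87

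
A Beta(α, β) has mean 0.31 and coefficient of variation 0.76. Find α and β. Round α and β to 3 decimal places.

α = 0.885, β = 1.969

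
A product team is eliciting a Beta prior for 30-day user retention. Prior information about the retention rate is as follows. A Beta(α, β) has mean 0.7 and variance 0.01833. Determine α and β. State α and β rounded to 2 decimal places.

α = 7.32, β = 3.14

Let s = α+β. The Beta variance is μ(1−μ)/(s+1).
So s+1 = μ(1−μ)/σ² = (0.7×0.3)/0.01833 = 0.21/0.01833 = 11.4566, giving s = 10.4566.
Then α = μs = 0.7×10.4566 = 7.32 and β = (1−μ)s = 0.3×10.4566 = 3.14.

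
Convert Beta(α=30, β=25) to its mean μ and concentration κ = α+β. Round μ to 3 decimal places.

μ = 0.545, κ = 55

κ = α+β = 30+25 = 55; μ = α/κ = 30/55 = 0.545.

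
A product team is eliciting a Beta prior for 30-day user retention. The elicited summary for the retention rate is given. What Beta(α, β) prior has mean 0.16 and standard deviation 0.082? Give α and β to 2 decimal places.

α = 3.04, β = 15.95

First σ² = 0.006724. Setting α = μn, β = (1−μ)n with n = α+β,
μ(1−μ)/(n+1) = 0.006724 ⇒ n+1 = 0.1344/0.006724 = 19.9881 ⇒ n = 18.9881.
Hence α = 0.16×18.9881 = 3.04, β = 0.84×18.9881 = 15.95.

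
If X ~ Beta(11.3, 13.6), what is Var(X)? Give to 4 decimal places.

Var = αβ/[(α+β)²(α+β+1)] = (11.3×13.6)/(24.9²×25.9) = 153.68/16058.259 = 0.0096.

0.0096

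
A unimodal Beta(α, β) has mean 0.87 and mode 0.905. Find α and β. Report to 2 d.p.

α = 20.13, β = 3.01

Let s = α+β. Mean gives α = μs = 0.87s; mode gives (α−1)/(s−2) = 0.905.
Substituting: 0.87s − 1 = 0.905(s−2) = 0.905s − 1.810, so -0.035s = -0.810 and s = 23.1429.
Then α = 0.87×23.1429 = 20.13 and β = s−α = 3.01.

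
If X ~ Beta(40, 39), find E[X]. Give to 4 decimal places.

0.5063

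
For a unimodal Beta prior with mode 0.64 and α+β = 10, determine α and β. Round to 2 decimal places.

α = 6.12, β = 3.88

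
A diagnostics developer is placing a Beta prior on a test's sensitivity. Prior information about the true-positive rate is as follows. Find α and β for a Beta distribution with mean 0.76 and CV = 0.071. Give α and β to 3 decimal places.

α = 46.850, β = 14.795

Var = (CV·μ)² = (0.071×0.76)² = 0.002912.
α+β = μ(1−μ)/Var − 1 = 0.1824/0.002912 − 1 = 61.6442.
Thus α = 0.76·61.6442 = 46.850 and β = 0.24·61.6442 = 14.795.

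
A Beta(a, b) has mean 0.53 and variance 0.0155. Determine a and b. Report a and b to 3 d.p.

Let s = a+b. The Beta variance is μ(1−μ)/(s+1).
So s+1 = μ(1−μ)/σ² = (0.53×0.47)/0.0155 = 0.2491/0.0155 = 16.0710, giving s = 15.0710.
Then a = μs = 0.53×15.0710 = 7.988 and b = (1−μ)s = 0.47×15.0710 = 7.083.

a = 7.988, b = 7.083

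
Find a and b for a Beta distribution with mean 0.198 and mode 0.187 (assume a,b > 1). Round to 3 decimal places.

a = 11.268, b = 45.641

Let s = a+b. Mean gives a = μs = 0.198s; mode gives (a−1)/(s−2) = 0.187.
Substituting: 0.198s − 1 = 0.187(s−2) = 0.187s − 0.374, so 0.011s = 0.626 and s = 56.9091.
Then a = 0.198×56.9091 = 11.268 and b = s−a = 45.641.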